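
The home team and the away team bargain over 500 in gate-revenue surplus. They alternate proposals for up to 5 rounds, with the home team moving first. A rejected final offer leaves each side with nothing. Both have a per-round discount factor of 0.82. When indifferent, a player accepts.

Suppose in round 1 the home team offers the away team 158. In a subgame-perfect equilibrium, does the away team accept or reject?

Accept

Round 5 (the home team proposes): rejection yields 0 for the away team; the home team offers 0 and keeps 500.
Round 4 (the away team proposes): the home team can get 500 next round, worth 0.82 × 500 = 410 now, so the away team offers 410, keeping 90.
Round 3 (the home team proposes): the away team can get 90 next round, worth 0.82 × 90 = 73.8 now, so the home team offers 73.8, keeping 426.2.
Round 2 (the away team proposes): the home team can get 426.2 next round, worth 0.82 × 426.2 = 349.484 now, so the away team offers 349.484, keeping 150.516.
So by rejecting in round 1, the away team gets 150.516 next round, worth 0.82 × 150.516 = 123.42312 now.
Offer 158 ≥ 123.42312, so the away team accepts.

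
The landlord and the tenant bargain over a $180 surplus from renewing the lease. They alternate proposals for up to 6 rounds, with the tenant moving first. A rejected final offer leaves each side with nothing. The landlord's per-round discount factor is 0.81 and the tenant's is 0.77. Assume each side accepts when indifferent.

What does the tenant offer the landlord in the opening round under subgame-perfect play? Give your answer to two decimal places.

111.17

Round 6 (the landlord proposes): the tenant will accept anything ≥ 0, so the landlord offers 0 and keeps 180.
Round 5 (the tenant proposes): the landlord can get 180 next round, worth 0.81 × 180 = 145.8 now. The tenant offers 145.8 and keeps 180 − 145.8 = 34.2.
Round 4 (the landlord proposes): the tenant can get 34.2 next round, worth 0.77 × 34.2 = 26.334 now, so the landlord offers 26.334, keeping 153.666.
Round 3 (the tenant proposes): the landlord can get 153.666 next round, worth 0.81 × 153.666 = 124.46946 now. The tenant offers 124.46946 and keeps 180 − 124.46946 = 55.53054.
Round 2 (the landlord proposes): the tenant can get 55.53054 next round, worth 0.77 × 55.53054 = 42.7585158 now. The landlord offers 42.7585158 and keeps 180 − 42.7585158 = 137.2414842.
Round 1 (the tenant proposes): the landlord can get 137.2414842 next round, worth 0.81 × 137.2414842 = 111.165602202 now; the tenant offers that and keeps 68.834397798.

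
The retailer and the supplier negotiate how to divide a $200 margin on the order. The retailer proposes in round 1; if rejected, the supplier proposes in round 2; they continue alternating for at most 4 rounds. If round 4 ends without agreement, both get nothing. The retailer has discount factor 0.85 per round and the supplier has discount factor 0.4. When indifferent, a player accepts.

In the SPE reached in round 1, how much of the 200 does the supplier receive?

Work backward from the last round.
Round 4 (the supplier proposes): rejection yields 0 for the retailer; the supplier offers 0 and keeps 200.
Round 3 (the retailer proposes): the supplier can get 200 next round, worth 0.4 × 200 = 80 now; the retailer offers that and keeps 120.
Round 2 (the supplier proposes): the retailer can get 120 next round, worth 0.85 × 120 = 102 now; the supplier offers that and keeps 98.
Round 1 (the retailer proposes): the supplier can get 98 next round, worth 0.4 × 98 = 39.2 now, so the retailer offers 39.2, keeping 160.8.

39.2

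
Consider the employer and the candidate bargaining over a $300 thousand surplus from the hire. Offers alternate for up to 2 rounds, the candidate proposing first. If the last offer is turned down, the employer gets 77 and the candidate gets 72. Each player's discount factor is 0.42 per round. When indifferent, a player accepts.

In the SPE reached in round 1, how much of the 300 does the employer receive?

Round 2 (the employer proposes): the candidate gets 72 if talks fail, so the employer offers 72 and keeps 228.
Round 1 (the candidate proposes): the employer can get 228 next round, worth 0.42 × 228 = 95.76 now. The candidate offers 95.76 and keeps 300 − 95.76 = 204.24.

95.76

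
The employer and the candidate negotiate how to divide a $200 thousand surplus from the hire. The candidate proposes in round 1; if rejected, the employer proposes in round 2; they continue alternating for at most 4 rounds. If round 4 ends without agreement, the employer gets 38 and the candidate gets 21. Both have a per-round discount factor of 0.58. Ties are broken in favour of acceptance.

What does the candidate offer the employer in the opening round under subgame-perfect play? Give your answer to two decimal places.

83.65

Round 4 (the employer proposes): the candidate gets 21 if talks fail, so the employer offers 21 and keeps 179.
Round 3 (the candidate proposes): the employer can get 179 next round, worth 0.58 × 179 = 103.82 now, so the candidate offers 103.82, keeping 96.18.
Round 2 (the employer proposes): the candidate can get 96.18 next round, worth 0.58 × 96.18 = 55.7844 now. The employer offers 55.7844 and keeps 200 − 55.7844 = 144.2156.
Round 1 (the candidate proposes): the employer can get 144.2156 next round, worth 0.58 × 144.2156 = 83.645048 now, so the candidate offers 83.645048, keeping 116.354952.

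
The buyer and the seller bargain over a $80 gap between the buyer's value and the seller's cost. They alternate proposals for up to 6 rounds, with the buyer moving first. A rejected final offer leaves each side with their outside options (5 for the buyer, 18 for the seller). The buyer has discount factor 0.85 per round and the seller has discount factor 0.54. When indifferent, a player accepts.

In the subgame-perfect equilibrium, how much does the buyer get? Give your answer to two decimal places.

62.01

Round 6 (the seller proposes): the buyer gets 5 if talks fail, so the seller offers 5 and keeps 75.
Round 5 (the buyer proposes): the seller can get 75 next round, worth 0.54 × 75 = 40.5 now, so the buyer offers 40.5, keeping 39.5.
Round 4 (the seller proposes): the buyer can get 39.5 next round, worth 0.85 × 39.5 = 33.575 now; the seller offers that and keeps 46.425.
Round 3 (the buyer proposes): the seller can get 46.425 next round, worth 0.54 × 46.425 = 25.0695 now, so the buyer offers 25.0695, keeping 54.9305.
Round 2 (the seller proposes): the buyer can get 54.9305 next round, worth 0.85 × 54.9305 = 46.690925 now, so the seller offers 46.690925, keeping 33.309075.
Round 1 (the buyer proposes): the seller can get 33.309075 next round, worth 0.54 × 33.309075 = 17.9869005 now; the buyer offers that and keeps 62.0130995.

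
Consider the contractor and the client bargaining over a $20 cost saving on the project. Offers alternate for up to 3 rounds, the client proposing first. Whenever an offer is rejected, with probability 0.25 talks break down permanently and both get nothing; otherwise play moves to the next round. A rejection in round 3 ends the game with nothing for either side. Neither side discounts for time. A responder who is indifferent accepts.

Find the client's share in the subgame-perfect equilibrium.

Round 3 (the client proposes): the contractor will accept anything ≥ 0, so the client offers 0 and keeps 20.
Round 2 (the contractor proposes): rejecting gives the client an expected 0.75 × 20 = 15; the contractor offers that and keeps 5.
Round 1 (the client proposes): rejecting gives the contractor an expected 0.75 × 5 = 3.75, so the client offers 3.75, keeping 16.25.

16.25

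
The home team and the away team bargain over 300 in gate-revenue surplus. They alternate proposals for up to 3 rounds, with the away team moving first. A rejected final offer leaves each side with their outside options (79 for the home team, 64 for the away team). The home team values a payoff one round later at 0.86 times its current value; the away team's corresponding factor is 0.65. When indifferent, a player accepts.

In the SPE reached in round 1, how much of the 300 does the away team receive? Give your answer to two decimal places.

165.54

Solve by backward induction from round 3.
Round 3 (the away team proposes): the home team gets 79 if talks fail, so the away team offers 79 and keeps 221.
Round 2 (the home team proposes): the away team can get 221 next round, worth 0.65 × 221 = 143.65 now. The home team offers 143.65 and keeps 300 − 143.65 = 156.35.
Round 1 (the away team proposes): the home team can get 156.35 next round, worth 0.86 × 156.35 = 134.461 now, so the away team offers 134.461, keeping 165.539.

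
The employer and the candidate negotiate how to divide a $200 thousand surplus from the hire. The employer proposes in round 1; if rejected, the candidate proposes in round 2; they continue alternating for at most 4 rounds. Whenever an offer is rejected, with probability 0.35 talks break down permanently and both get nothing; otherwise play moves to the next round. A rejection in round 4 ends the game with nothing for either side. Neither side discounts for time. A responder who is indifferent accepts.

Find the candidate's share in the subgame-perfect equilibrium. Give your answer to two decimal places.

100.43

Round 4 (the candidate proposes): the employer will accept anything ≥ 0, so the candidate offers 0 and keeps 200.
Round 3 (the employer proposes): rejecting gives the candidate an expected 0.65 × 200 = 130, so the employer offers 130, keeping 70.
Round 2 (the candidate proposes): rejecting gives the employer an expected 0.65 × 70 = 45.5; the candidate offers that and keeps 154.5.
Round 1 (the employer proposes): rejecting gives the candidate an expected 0.65 × 154.5 = 100.425; the employer offers that and keeps 99.575.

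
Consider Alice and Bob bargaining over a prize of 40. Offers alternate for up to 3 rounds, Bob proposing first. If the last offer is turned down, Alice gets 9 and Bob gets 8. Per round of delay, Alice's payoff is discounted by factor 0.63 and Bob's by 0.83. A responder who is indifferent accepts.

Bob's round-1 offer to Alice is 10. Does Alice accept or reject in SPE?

Accept

Round 3 (Bob proposes): Alice gets 9 if talks fail, so Bob offers 9 and keeps 31.
Round 2 (Alice proposes): Bob can get 31 next round, worth 0.83 × 31 = 25.73 now, so Alice offers 25.73, keeping 14.27.
So by rejecting in round 1, Alice gets 14.27 next round, worth 0.63 × 14.27 = 8.9901 now.
Offer 10 ≥ 8.9901, so Alice accepts.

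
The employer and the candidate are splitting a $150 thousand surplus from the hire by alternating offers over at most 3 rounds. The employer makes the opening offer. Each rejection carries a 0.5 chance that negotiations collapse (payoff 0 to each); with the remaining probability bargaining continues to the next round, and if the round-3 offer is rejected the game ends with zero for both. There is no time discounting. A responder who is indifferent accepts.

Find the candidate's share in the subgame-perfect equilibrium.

37.5

By backward induction:
Round 3 (the employer proposes): rejection yields 0 for the candidate; the employer offers 0 and keeps 150.
Round 2 (the candidate proposes): rejecting gives the employer an expected 0.5 × 150 = 75; the candidate offers that and keeps 75.
Round 1 (the employer proposes): rejecting gives the candidate an expected 0.5 × 75 = 37.5, so the employer offers 37.5, keeping 112.5.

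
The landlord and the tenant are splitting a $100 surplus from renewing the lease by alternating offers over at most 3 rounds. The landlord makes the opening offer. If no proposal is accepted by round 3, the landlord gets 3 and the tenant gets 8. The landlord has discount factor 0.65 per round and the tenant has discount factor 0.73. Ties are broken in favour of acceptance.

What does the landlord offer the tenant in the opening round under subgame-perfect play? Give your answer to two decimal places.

29.35

Round 3 (the landlord proposes): the tenant gets 8 if talks fail, so the landlord offers 8 and keeps 92.
Round 2 (the tenant proposes): the landlord can get 92 next round, worth 0.65 × 92 = 59.8 now; the tenant offers that and keeps 40.2.
Round 1 (the landlord proposes): the tenant can get 40.2 next round, worth 0.73 × 40.2 = 29.346 now, so the landlord offers 29.346, keeping 70.654.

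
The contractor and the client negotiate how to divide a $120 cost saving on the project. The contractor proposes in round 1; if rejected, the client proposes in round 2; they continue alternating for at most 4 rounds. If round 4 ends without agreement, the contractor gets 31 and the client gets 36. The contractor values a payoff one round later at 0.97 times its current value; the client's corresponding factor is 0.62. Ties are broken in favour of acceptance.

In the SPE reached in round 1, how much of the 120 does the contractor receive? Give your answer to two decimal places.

Solve by backward induction from round 4.
Round 4 (the client proposes): the contractor gets 31 if talks fail, so the client offers 31 and keeps 89.
Round 3 (the contractor proposes): the client can get 89 next round, worth 0.62 × 89 = 55.18 now, so the contractor offers 55.18, keeping 64.82.
Round 2 (the client proposes): the contractor can get 64.82 next round, worth 0.97 × 64.82 = 62.8754 now, so the client offers 62.8754, keeping 57.1246.
Round 1 (the contractor proposes): the client can get 57.1246 next round, worth 0.62 × 57.1246 = 35.417252 now, so the contractor offers 35.417252, keeping 84.582748.

84.58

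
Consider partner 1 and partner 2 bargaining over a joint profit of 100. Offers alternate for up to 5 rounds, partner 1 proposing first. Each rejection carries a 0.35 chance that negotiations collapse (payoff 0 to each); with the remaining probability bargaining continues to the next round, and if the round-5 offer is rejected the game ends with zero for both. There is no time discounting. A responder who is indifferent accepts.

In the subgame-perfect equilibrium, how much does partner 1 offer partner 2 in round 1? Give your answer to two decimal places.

32.36

Round 5 (partner 1 proposes): partner 2 will accept anything ≥ 0, so partner 1 offers 0 and keeps 100.
Round 4 (partner 2 proposes): rejecting gives partner 1 an expected 0.65 × 100 = 65; partner 2 offers that and keeps 35.
Round 3 (partner 1 proposes): rejecting gives partner 2 an expected 0.65 × 35 = 22.75, so partner 1 offers 22.75, keeping 77.25.
Round 2 (partner 2 proposes): rejecting gives partner 1 an expected 0.65 × 77.25 = 50.2125; partner 2 offers that and keeps 49.7875.
Round 1 (partner 1 proposes): rejecting gives partner 2 an expected 0.65 × 49.7875 = 32.361875. Partner 1 offers 32.361875 and keeps 100 − 32.361875 = 67.638125.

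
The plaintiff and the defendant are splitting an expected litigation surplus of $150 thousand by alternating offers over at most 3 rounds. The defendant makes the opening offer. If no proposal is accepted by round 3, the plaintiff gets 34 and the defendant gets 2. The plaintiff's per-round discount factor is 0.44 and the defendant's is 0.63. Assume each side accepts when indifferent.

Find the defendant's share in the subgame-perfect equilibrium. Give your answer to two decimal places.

Round 3 (the defendant proposes): the plaintiff gets 34 if talks fail, so the defendant offers 34 and keeps 116.
Round 2 (the plaintiff proposes): the defendant can get 116 next round, worth 0.63 × 116 = 73.08 now. The plaintiff offers 73.08 and keeps 150 − 73.08 = 76.92.
Round 1 (the defendant proposes): the plaintiff can get 76.92 next round, worth 0.44 × 76.92 = 33.8448 now, so the defendant offers 33.8448, keeping 116.1552.

116.16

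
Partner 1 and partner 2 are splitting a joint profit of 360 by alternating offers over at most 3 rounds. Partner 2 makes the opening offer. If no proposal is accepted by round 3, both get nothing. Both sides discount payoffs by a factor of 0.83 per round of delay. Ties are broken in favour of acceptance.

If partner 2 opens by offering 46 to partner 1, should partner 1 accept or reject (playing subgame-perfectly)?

Reject

Work out partner 1's continuation value if the offer is rejected.
Round 3 (partner 2 proposes): partner 1 will accept anything ≥ 0, so partner 2 offers 0 and keeps 360.
Round 2 (partner 1 proposes): partner 2 can get 360 next round, worth 0.83 × 360 = 298.8 now. Partner 1 offers 298.8 and keeps 360 − 298.8 = 61.2.
So by rejecting in round 1, partner 1 gets 61.2 next round, worth 0.83 × 61.2 = 50.796 now.
Offer 46 < 50.796, so partner 1 rejects.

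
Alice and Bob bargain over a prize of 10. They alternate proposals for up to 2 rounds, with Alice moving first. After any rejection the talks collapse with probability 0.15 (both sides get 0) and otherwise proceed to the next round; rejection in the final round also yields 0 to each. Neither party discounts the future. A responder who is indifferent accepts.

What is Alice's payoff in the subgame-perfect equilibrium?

Round 2 (Bob proposes): Alice will accept anything ≥ 0, so Bob offers 0 and keeps 10.
Round 1 (Alice proposes): rejecting gives Bob an expected 0.85 × 10 = 8.5, so Alice offers 8.5, keeping 1.5.

1.5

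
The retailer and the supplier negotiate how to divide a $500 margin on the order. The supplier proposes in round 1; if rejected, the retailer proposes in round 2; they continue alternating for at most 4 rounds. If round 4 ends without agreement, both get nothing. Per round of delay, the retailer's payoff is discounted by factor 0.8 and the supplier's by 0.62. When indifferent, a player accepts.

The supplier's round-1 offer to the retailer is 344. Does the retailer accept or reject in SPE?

Round 4 (the retailer proposes): the supplier will accept anything ≥ 0, so the retailer offers 0 and keeps 500.
Round 3 (the supplier proposes): the retailer can get 500 next round, worth 0.8 × 500 = 400 now, so the supplier offers 400, keeping 100.
Round 2 (the retailer proposes): the supplier can get 100 next round, worth 0.62 × 100 = 62 now. The retailer offers 62 and keeps 500 − 62 = 438.
So by rejecting in round 1, the retailer gets 438 next round, worth 0.8 × 438 = 350.4 now.
Offer 344 < 350.4, so the retailer rejects.

Reject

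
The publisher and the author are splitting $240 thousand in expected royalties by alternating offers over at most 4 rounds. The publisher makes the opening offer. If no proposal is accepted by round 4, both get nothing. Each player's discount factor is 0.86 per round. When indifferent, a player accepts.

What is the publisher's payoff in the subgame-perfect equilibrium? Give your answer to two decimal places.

58.45

Solve by backward induction from round 4.
Round 4 (the author proposes): the publisher will accept anything ≥ 0, so the author offers 0 and keeps 240.
Round 3 (the publisher proposes): the author can get 240 next round, worth 0.86 × 240 = 206.4 now. The publisher offers 206.4 and keeps 240 − 206.4 = 33.6.
Round 2 (the author proposes): the publisher can get 33.6 next round, worth 0.86 × 33.6 = 28.896 now, so the author offers 28.896, keeping 211.104.
Round 1 (the publisher proposes): the author can get 211.104 next round, worth 0.86 × 211.104 = 181.54944 now, so the publisher offers 181.54944, keeping 58.45056.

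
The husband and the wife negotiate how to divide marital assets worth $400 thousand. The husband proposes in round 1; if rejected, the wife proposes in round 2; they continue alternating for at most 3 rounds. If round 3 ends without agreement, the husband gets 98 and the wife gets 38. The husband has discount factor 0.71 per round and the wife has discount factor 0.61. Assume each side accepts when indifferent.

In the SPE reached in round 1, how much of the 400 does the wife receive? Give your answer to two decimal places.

Round 3 (the husband proposes): the wife gets 38 if talks fail, so the husband offers 38 and keeps 362.
Round 2 (the wife proposes): the husband can get 362 next round, worth 0.71 × 362 = 257.02 now. The wife offers 257.02 and keeps 400 − 257.02 = 142.98.
Round 1 (the husband proposes): the wife can get 142.98 next round, worth 0.61 × 142.98 = 87.2178 now. The husband offers 87.2178 and keeps 400 − 87.2178 = 312.7822.

87.22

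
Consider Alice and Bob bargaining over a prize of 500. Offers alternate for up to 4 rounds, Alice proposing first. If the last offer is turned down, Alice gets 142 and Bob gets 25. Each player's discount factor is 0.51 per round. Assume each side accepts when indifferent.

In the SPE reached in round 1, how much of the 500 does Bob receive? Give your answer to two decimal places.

By backward induction:
Round 4 (Bob proposes): Alice gets 142 if talks fail, so Bob offers 142 and keeps 358.
Round 3 (Alice proposes): Bob can get 358 next round, worth 0.51 × 358 = 182.58 now; Alice offers that and keeps 317.42.
Round 2 (Bob proposes): Alice can get 317.42 next round, worth 0.51 × 317.42 = 161.8842 now; Bob offers that and keeps 338.1158.
Round 1 (Alice proposes): Bob can get 338.1158 next round, worth 0.51 × 338.1158 = 172.439058 now. Alice offers 172.439058 and keeps 500 − 172.439058 = 327.560942.

172.44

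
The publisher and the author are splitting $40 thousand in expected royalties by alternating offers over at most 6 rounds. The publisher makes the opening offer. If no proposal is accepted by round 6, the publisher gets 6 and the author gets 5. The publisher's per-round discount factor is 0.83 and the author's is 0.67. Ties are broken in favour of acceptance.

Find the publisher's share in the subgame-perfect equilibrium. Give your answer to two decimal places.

Work backward from the last round.
Round 6 (the author proposes): the publisher gets 6 if talks fail, so the author offers 6 and keeps 34.
Round 5 (the publisher proposes): the author can get 34 next round, worth 0.67 × 34 = 22.78 now; the publisher offers that and keeps 17.22.
Round 4 (the author proposes): the publisher can get 17.22 next round, worth 0.83 × 17.22 = 14.2926 now. The author offers 14.2926 and keeps 40 − 14.2926 = 25.7074.
Round 3 (the publisher proposes): the author can get 25.7074 next round, worth 0.67 × 25.7074 = 17.223958 now, so the publisher offers 17.223958, keeping 22.776042.
Round 2 (the author proposes): the publisher can get 22.776042 next round, worth 0.83 × 22.776042 = 18.90411486 now; the author offers that and keeps 21.09588514.
Round 1 (the publisher proposes): the author can get 21.09588514 next round, worth 0.67 × 21.09588514 = 14.1342430438 now, so the publisher offers 14.1342430438, keeping 25.8657569562.

25.87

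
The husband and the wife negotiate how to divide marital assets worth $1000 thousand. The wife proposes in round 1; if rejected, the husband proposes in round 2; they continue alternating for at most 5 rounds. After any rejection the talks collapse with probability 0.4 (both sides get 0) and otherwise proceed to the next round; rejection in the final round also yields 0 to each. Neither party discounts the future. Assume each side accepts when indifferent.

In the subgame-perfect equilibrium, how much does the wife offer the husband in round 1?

Round 5 (the wife proposes): the husband will accept anything ≥ 0, so the wife offers 0 and keeps 1000.
Round 4 (the husband proposes): rejecting gives the wife an expected 0.6 × 1000 = 600. The husband offers 600 and keeps 1000 − 600 = 400.
Round 3 (the wife proposes): rejecting gives the husband an expected 0.6 × 400 = 240. The wife offers 240 and keeps 1000 − 240 = 760.
Round 2 (the husband proposes): rejecting gives the wife an expected 0.6 × 760 = 456; the husband offers that and keeps 544.
Round 1 (the wife proposes): rejecting gives the husband an expected 0.6 × 544 = 326.4; the wife offers that and keeps 673.6.

326.4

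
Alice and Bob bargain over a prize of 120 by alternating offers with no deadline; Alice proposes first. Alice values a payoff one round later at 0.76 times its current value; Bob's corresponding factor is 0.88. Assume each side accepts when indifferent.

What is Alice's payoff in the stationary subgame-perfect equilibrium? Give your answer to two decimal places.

43.48

In a stationary SPE each proposer offers the other exactly their discounted continuation value.
If Alice keeps x when proposing and Bob keeps y when proposing, then x = 120 − 0.88y and y = 120 − 0.76x.
Solving: x = 120(1 − 0.88) / (1 − 0.76·0.88) = 14.4 / 0.3312 ≈ 43.4783.
Bob gets 120 − 43.4783 ≈ 76.5217.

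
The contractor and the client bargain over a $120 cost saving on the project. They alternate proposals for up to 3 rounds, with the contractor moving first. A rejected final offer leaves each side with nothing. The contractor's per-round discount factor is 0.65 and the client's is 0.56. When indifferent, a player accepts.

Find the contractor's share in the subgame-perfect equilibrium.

Round 3 (the contractor proposes): the client will accept anything ≥ 0, so the contractor offers 0 and keeps 120.
Round 2 (the client proposes): the contractor can get 120 next round, worth 0.65 × 120 = 78 now. The client offers 78 and keeps 120 − 78 = 42.
Round 1 (the contractor proposes): the client can get 42 next round, worth 0.56 × 42 = 23.52 now. The contractor offers 23.52 and keeps 120 − 23.52 = 96.48.

96.48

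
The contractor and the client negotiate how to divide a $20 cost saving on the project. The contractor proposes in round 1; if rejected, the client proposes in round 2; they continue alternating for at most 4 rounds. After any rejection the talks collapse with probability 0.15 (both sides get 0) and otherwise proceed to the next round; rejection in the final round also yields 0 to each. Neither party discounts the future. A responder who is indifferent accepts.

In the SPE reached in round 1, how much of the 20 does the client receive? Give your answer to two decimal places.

14.83

By backward induction:
Round 4 (the client proposes): the contractor will accept anything ≥ 0, so the client offers 0 and keeps 20.
Round 3 (the contractor proposes): rejecting gives the client an expected 0.85 × 20 = 17; the contractor offers that and keeps 3.
Round 2 (the client proposes): rejecting gives the contractor an expected 0.85 × 3 = 2.55. The client offers 2.55 and keeps 20 − 2.55 = 17.45.
Round 1 (the contractor proposes): rejecting gives the client an expected 0.85 × 17.45 = 14.8325, so the contractor offers 14.8325, keeping 5.1675.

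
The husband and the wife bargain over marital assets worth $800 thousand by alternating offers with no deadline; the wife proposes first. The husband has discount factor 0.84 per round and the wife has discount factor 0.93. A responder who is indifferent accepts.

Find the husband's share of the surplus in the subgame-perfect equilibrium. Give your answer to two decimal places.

214.99

When the wife proposes, the husband accepts any offer worth at least 0.84 times what the husband would get by proposing next round; and vice versa.
This gives x = 800 − 0.84y and y = 800 − 0.93x, where x and y are each side's share when it proposes.
Hence (1 − 0.84·0.93)x = 800(1 − 0.84), i.e. 0.2188·x = 128.
x ≈ 585.0091; the husband's share is 800 − x ≈ 214.9909.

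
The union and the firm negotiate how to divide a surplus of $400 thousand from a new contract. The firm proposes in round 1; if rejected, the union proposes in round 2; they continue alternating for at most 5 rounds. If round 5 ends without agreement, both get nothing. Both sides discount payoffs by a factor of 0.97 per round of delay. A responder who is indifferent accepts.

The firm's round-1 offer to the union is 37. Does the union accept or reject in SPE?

Work out the union's continuation value if the offer is rejected.
Round 5 (the firm proposes): rejection yields 0 for the union; the firm offers 0 and keeps 400.
Round 4 (the union proposes): the firm can get 400 next round, worth 0.97 × 400 = 388 now. The union offers 388 and keeps 400 − 388 = 12.
Round 3 (the firm proposes): the union can get 12 next round, worth 0.97 × 12 = 11.64 now. The firm offers 11.64 and keeps 400 − 11.64 = 388.36.
Round 2 (the union proposes): the firm can get 388.36 next round, worth 0.97 × 388.36 = 376.7092 now. The union offers 376.7092 and keeps 400 − 376.7092 = 23.2908.
So by rejecting in round 1, the union gets 23.2908 next round, worth 0.97 × 23.2908 = 22.592076 now.
Offer 37 ≥ 22.592076, so the union accepts.

Accept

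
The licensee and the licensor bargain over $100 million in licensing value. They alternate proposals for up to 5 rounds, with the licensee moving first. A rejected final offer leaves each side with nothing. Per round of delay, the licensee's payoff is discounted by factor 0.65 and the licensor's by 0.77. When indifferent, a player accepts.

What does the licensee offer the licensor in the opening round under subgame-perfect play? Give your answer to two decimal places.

Round 5 (the licensee proposes): the licensor will accept anything ≥ 0, so the licensee offers 0 and keeps 100.
Round 4 (the licensor proposes): the licensee can get 100 next round, worth 0.65 × 100 = 65 now. The licensor offers 65 and keeps 100 − 65 = 35.
Round 3 (the licensee proposes): the licensor can get 35 next round, worth 0.77 × 35 = 26.95 now; the licensee offers that and keeps 73.05.
Round 2 (the licensor proposes): the licensee can get 73.05 next round, worth 0.65 × 73.05 = 47.4825 now; the licensor offers that and keeps 52.5175.
Round 1 (the licensee proposes): the licensor can get 52.5175 next round, worth 0.77 × 52.5175 = 40.438475 now. The licensee offers 40.438475 and keeps 100 − 40.438475 = 59.561525.

40.44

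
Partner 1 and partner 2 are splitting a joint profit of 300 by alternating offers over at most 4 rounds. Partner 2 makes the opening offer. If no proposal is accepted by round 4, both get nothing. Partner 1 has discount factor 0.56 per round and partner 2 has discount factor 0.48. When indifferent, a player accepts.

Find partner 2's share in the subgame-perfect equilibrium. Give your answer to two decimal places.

167.48

Round 4 (partner 1 proposes): partner 2 will accept anything ≥ 0, so partner 1 offers 0 and keeps 300.
Round 3 (partner 2 proposes): partner 1 can get 300 next round, worth 0.56 × 300 = 168 now; partner 2 offers that and keeps 132.
Round 2 (partner 1 proposes): partner 2 can get 132 next round, worth 0.48 × 132 = 63.36 now, so partner 1 offers 63.36, keeping 236.64.
Round 1 (partner 2 proposes): partner 1 can get 236.64 next round, worth 0.56 × 236.64 = 132.5184 now, so partner 2 offers 132.5184, keeping 167.4816.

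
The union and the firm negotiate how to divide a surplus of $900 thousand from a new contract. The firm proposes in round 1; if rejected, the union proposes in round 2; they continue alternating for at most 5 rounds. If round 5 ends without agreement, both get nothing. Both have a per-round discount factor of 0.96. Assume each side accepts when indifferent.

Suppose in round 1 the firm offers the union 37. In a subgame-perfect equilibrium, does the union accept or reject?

Reject

Round 5 (the firm proposes): the union will accept anything ≥ 0, so the firm offers 0 and keeps 900.
Round 4 (the union proposes): the firm can get 900 next round, worth 0.96 × 900 = 864 now; the union offers that and keeps 36.
Round 3 (the firm proposes): the union can get 36 next round, worth 0.96 × 36 = 34.56 now; the firm offers that and keeps 865.44.
Round 2 (the union proposes): the firm can get 865.44 next round, worth 0.96 × 865.44 = 830.8224 now; the union offers that and keeps 69.1776.
So by rejecting in round 1, the union gets 69.1776 next round, worth 0.96 × 69.1776 = 66.410496 now.
Offer 37 < 66.410496, so the union rejects.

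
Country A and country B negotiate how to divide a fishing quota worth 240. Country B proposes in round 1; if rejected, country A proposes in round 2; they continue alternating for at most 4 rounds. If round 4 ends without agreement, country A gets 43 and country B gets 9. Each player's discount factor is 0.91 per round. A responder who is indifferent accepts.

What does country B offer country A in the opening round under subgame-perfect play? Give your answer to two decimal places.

Solve by backward induction from round 4.
Round 4 (country A proposes): country B gets 9 if talks fail, so country A offers 9 and keeps 231.
Round 3 (country B proposes): country A can get 231 next round, worth 0.91 × 231 = 210.21 now; country B offers that and keeps 29.79.
Round 2 (country A proposes): country B can get 29.79 next round, worth 0.91 × 29.79 = 27.1089 now. Country A offers 27.1089 and keeps 240 − 27.1089 = 212.8911.
Round 1 (country B proposes): country A can get 212.8911 next round, worth 0.91 × 212.8911 = 193.730901 now, so country B offers 193.730901, keeping 46.269099.

193.73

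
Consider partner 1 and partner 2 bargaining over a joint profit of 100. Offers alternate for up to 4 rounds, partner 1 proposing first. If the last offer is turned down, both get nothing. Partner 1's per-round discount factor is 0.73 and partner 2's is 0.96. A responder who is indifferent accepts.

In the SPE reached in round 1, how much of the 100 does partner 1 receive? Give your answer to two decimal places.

6.80

Work backward from the last round.
Round 4 (partner 2 proposes): rejection yields 0 for partner 1; partner 2 offers 0 and keeps 100.
Round 3 (partner 1 proposes): partner 2 can get 100 next round, worth 0.96 × 100 = 96 now. Partner 1 offers 96 and keeps 100 − 96 = 4.
Round 2 (partner 2 proposes): partner 1 can get 4 next round, worth 0.73 × 4 = 2.92 now, so partner 2 offers 2.92, keeping 97.08.
Round 1 (partner 1 proposes): partner 2 can get 97.08 next round, worth 0.96 × 97.08 = 93.1968 now. Partner 1 offers 93.1968 and keeps 100 − 93.1968 = 6.8032.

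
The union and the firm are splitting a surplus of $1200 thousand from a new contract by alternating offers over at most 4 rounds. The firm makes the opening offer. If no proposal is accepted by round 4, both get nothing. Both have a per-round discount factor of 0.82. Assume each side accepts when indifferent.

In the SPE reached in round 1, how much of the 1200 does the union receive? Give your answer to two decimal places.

838.76

Work backward from the last round.
Round 4 (the union proposes): the firm will accept anything ≥ 0, so the union offers 0 and keeps 1200.
Round 3 (the firm proposes): the union can get 1200 next round, worth 0.82 × 1200 = 984 now; the firm offers that and keeps 216.
Round 2 (the union proposes): the firm can get 216 next round, worth 0.82 × 216 = 177.12 now, so the union offers 177.12, keeping 1022.88.
Round 1 (the firm proposes): the union can get 1022.88 next round, worth 0.82 × 1022.88 = 838.7616 now. The firm offers 838.7616 and keeps 1200 − 838.7616 = 361.2384.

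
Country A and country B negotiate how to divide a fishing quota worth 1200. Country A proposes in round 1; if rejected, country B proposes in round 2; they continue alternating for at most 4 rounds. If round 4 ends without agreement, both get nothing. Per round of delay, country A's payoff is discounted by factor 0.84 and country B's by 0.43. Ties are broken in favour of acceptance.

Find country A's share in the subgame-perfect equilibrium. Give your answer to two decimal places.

931.06

Round 4 (country B proposes): rejection yields 0 for country A; country B offers 0 and keeps 1200.
Round 3 (country A proposes): country B can get 1200 next round, worth 0.43 × 1200 = 516 now; country A offers that and keeps 684.
Round 2 (country B proposes): country A can get 684 next round, worth 0.84 × 684 = 574.56 now; country B offers that and keeps 625.44.
Round 1 (country A proposes): country B can get 625.44 next round, worth 0.43 × 625.44 = 268.9392 now; country A offers that and keeps 931.0608.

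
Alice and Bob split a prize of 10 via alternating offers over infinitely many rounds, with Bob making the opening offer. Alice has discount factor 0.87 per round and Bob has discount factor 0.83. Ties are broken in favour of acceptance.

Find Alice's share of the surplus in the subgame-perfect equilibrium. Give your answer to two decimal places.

5.32

Let x be Bob's share when Bob proposes and y be Alice's share when Alice proposes.
Alice accepts iff offered ≥ 0.87·y, so x = 10 − 0.87y. Symmetrically y = 10 − 0.83x.
Substituting: x = 10 − 0.87(10 − 0.83x), giving x(1 − 0.83·0.87) = 10(1 − 0.87).
So x = 10 × 0.13 / 0.2779 ≈ 4.6779, and Alice receives 10 − x ≈ 5.3221.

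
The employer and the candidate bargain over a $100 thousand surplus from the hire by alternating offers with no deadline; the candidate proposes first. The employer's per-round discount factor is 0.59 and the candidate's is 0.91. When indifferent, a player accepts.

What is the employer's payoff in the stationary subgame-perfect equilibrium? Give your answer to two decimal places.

11.47

When the candidate proposes, the employer accepts any offer worth at least 0.59 times what the employer would get by proposing next round; and vice versa.
This gives x = 100 − 0.59y and y = 100 − 0.91x, where x and y are each side's share when it proposes.
Hence (1 − 0.59·0.91)x = 100(1 − 0.59), i.e. 0.4631·x = 41.
x ≈ 88.5338; the employer's share is 100 − x ≈ 11.4662.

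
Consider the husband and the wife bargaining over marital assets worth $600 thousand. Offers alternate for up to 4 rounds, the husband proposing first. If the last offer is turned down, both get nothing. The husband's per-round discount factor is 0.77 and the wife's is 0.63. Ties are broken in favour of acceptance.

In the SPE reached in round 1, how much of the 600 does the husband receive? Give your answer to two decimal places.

329.69

Round 4 (the wife proposes): rejection yields 0 for the husband; the wife offers 0 and keeps 600.
Round 3 (the husband proposes): the wife can get 600 next round, worth 0.63 × 600 = 378 now; the husband offers that and keeps 222.
Round 2 (the wife proposes): the husband can get 222 next round, worth 0.77 × 222 = 170.94 now; the wife offers that and keeps 429.06.
Round 1 (the husband proposes): the wife can get 429.06 next round, worth 0.63 × 429.06 = 270.3078 now, so the husband offers 270.3078, keeping 329.6922.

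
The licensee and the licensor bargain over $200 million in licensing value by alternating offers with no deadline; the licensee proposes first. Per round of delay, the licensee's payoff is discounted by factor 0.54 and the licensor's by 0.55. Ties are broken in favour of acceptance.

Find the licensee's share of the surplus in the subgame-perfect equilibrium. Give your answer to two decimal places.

When the licensee proposes, the licensor accepts any offer worth at least 0.55 times what the licensor would get by proposing next round; and vice versa.
This gives x = 200 − 0.55y and y = 200 − 0.54x, where x and y are each side's share when it proposes.
Hence (1 − 0.55·0.54)x = 200(1 − 0.55), i.e. 0.703·x = 90.
x ≈ 128.0228; the licensor's share is 200 − x ≈ 71.9772.

128.02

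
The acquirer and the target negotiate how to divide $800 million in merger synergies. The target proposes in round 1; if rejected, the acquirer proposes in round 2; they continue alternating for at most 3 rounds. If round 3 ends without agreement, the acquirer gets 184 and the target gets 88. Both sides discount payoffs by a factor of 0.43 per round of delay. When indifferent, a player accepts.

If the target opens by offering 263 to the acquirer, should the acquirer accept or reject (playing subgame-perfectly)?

Round 3 (the target proposes): the acquirer gets 184 if talks fail, so the target offers 184 and keeps 616.
Round 2 (the acquirer proposes): the target can get 616 next round, worth 0.43 × 616 = 264.88 now, so the acquirer offers 264.88, keeping 535.12.
So by rejecting in round 1, the acquirer gets 535.12 next round, worth 0.43 × 535.12 = 230.1016 now.
Offer 263 ≥ 230.1016, so the acquirer accepts.

Accept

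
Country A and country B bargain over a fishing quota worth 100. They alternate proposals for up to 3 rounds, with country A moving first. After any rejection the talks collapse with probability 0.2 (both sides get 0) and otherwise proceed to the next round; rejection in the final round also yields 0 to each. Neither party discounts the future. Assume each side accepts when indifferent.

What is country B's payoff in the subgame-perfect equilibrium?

By backward induction:
Round 3 (country A proposes): rejection yields 0 for country B; country A offers 0 and keeps 100.
Round 2 (country B proposes): rejecting gives country A an expected 0.8 × 100 = 80, so country B offers 80, keeping 20.
Round 1 (country A proposes): rejecting gives country B an expected 0.8 × 20 = 16; country A offers that and keeps 84.

16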